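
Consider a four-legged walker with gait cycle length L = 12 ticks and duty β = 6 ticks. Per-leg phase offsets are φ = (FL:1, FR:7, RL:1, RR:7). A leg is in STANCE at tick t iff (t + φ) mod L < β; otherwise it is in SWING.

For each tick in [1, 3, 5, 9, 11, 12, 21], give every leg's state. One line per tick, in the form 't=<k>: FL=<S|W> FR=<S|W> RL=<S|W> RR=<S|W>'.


t=1: FL=S FR=W RL=S RR=W
t=3: FL=S FR=W RL=S RR=W
t=5: FL=W FR=S RL=W RR=S
t=9: FL=W FR=S RL=W RR=S
t=11: FL=S FR=W RL=S RR=W
t=12: FL=S FR=W RL=S RR=W
t=21: FL=W FR=S RL=W RR=S

t=1: phase=(2,8,2,8) vs β=6 → FL=S FR=W RL=S RR=W
t=3: phase=(4,10,4,10) vs β=6 → FL=S FR=W RL=S RR=W
t=5: phase=(6,0,6,0) vs β=6 → FL=W FR=S RL=W RR=S
t=9: phase=(10,4,10,4) vs β=6 → FL=W FR=S RL=W RR=S
t=11: phase=(0,6,0,6) vs β=6 → FL=S FR=W RL=S RR=W
t=12: phase=(1,7,1,7) vs β=6 → FL=S FR=W RL=S RR=W
t=21: phase=(10,4,10,4) vs β=6 → FL=W FR=S RL=W RR=S


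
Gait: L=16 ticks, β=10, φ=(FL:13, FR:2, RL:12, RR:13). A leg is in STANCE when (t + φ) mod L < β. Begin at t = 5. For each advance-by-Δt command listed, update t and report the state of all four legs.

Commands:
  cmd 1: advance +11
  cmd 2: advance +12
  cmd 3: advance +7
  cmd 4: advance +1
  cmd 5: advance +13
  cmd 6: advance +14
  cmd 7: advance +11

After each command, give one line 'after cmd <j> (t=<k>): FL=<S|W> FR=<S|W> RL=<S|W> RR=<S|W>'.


start t=5: FL=S FR=S RL=S RR=S
cmd 1: advance +11 → t=16, phase=(13,2,12,13) → FL=W FR=S RL=W RR=W
cmd 2: advance +12 → t=28, phase=(9,14,8,9) → FL=S FR=W RL=S RR=S
cmd 3: advance +7 → t=35, phase=(0,5,15,0) → FL=S FR=S RL=W RR=S
cmd 4: advance +1 → t=36, phase=(1,6,0,1) → FL=S FR=S RL=S RR=S
cmd 5: advance +13 → t=49, phase=(14,3,13,14) → FL=W FR=S RL=W RR=W
cmd 6: advance +14 → t=63, phase=(12,1,11,12) → FL=W FR=S RL=W RR=W
cmd 7: advance +11 → t=74, phase=(7,12,6,7) → FL=S FR=W RL=S RR=S

after cmd 1 (t=16): FL=W FR=S RL=W RR=W
after cmd 2 (t=28): FL=S FR=W RL=S RR=S
after cmd 3 (t=35): FL=S FR=S RL=W RR=S
after cmd 4 (t=36): FL=S FR=S RL=S RR=S
after cmd 5 (t=49): FL=W FR=S RL=W RR=W
after cmd 6 (t=63): FL=W FR=S RL=W RR=W
after cmd 7 (t=74): FL=S FR=W RL=S RR=S


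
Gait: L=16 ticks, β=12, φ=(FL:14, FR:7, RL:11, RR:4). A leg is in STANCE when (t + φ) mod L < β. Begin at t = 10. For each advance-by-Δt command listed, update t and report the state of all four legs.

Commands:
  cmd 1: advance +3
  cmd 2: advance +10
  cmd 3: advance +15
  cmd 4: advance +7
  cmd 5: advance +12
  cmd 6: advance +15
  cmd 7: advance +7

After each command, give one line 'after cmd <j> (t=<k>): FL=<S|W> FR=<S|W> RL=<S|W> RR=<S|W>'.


after cmd 1 (t=13): FL=S FR=S RL=S RR=S
after cmd 2 (t=23): FL=S FR=W RL=S RR=S
after cmd 3 (t=38): FL=S FR=W RL=S RR=S
after cmd 4 (t=45): FL=S FR=S RL=S RR=S
after cmd 5 (t=57): FL=S FR=S RL=S RR=W
after cmd 6 (t=72): FL=S FR=W RL=S RR=W
after cmd 7 (t=79): FL=W FR=S RL=S RR=S

start t=10: FL=S FR=S RL=S RR=W
cmd 1: advance +3 → t=13, phase=(11,4,8,1) → FL=S FR=S RL=S RR=S
cmd 2: advance +10 → t=23, phase=(5,14,2,11) → FL=S FR=W RL=S RR=S
cmd 3: advance +15 → t=38, phase=(4,13,1,10) → FL=S FR=W RL=S RR=S
cmd 4: advance +7 → t=45, phase=(11,4,8,1) → FL=S FR=S RL=S RR=S
cmd 5: advance +12 → t=57, phase=(7,0,4,13) → FL=S FR=S RL=S RR=W
cmd 6: advance +15 → t=72, phase=(6,15,3,12) → FL=S FR=W RL=S RR=W
cmd 7: advance +7 → t=79, phase=(13,6,10,3) → FL=W FR=S RL=S RR=S


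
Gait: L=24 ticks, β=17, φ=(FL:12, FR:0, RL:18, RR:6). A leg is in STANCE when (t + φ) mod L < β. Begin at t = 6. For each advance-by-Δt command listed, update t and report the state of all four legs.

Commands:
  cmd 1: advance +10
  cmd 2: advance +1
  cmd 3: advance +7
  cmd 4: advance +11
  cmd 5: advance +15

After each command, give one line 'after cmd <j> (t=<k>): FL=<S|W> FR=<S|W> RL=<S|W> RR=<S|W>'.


start t=6: FL=W FR=S RL=S RR=S
cmd 1: advance +10 → t=16, phase=(4,16,10,22) → FL=S FR=S RL=S RR=W
cmd 2: advance +1 → t=17, phase=(5,17,11,23) → FL=S FR=W RL=S RR=W
cmd 3: advance +7 → t=24, phase=(12,0,18,6) → FL=S FR=S RL=W RR=S
cmd 4: advance +11 → t=35, phase=(23,11,5,17) → FL=W FR=S RL=S RR=W
cmd 5: advance +15 → t=50, phase=(14,2,20,8) → FL=S FR=S RL=W RR=S

after cmd 1 (t=16): FL=S FR=S RL=S RR=W
after cmd 2 (t=17): FL=S FR=W RL=S RR=W
after cmd 3 (t=24): FL=S FR=S RL=W RR=S
after cmd 4 (t=35): FL=W FR=S RL=S RR=W
after cmd 5 (t=50): FL=S FR=S RL=W RR=S


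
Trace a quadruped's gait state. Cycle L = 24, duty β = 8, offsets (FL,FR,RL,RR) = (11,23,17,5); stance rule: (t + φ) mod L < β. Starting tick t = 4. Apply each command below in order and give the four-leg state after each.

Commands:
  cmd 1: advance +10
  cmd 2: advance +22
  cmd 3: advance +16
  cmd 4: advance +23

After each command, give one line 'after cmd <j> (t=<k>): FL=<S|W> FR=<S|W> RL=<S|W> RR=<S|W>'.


start t=4: FL=W FR=S RL=W RR=W
cmd 1: advance +10 → t=14, phase=(1,13,7,19) → FL=S FR=W RL=S RR=W
cmd 2: advance +22 → t=36, phase=(23,11,5,17) → FL=W FR=W RL=S RR=W
cmd 3: advance +16 → t=52, phase=(15,3,21,9) → FL=W FR=S RL=W RR=W
cmd 4: advance +23 → t=75, phase=(14,2,20,8) → FL=W FR=S RL=W RR=W

after cmd 1 (t=14): FL=S FR=W RL=S RR=W
after cmd 2 (t=36): FL=W FR=W RL=S RR=W
after cmd 3 (t=52): FL=W FR=S RL=W RR=W
after cmd 4 (t=75): FL=W FR=S RL=W RR=W


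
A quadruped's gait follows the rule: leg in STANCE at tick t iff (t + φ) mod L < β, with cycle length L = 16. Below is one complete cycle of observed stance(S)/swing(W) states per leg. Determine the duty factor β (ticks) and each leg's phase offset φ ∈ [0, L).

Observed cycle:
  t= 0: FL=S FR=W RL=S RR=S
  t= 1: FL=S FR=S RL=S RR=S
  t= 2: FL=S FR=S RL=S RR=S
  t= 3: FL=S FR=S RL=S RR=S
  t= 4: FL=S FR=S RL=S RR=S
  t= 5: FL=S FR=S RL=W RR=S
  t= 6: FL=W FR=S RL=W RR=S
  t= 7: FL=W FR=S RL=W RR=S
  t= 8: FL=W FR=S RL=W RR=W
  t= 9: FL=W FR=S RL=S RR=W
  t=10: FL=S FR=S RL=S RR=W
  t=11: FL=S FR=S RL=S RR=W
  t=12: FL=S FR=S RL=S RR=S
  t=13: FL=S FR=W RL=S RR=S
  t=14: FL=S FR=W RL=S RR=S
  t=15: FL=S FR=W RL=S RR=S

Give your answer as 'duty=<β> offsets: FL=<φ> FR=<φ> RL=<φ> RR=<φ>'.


duty β = stance ticks per leg = 12
FL: stance ticks = 12; W→S at t=10 → φ=6
FR: stance ticks = 12; W→S at t=1 → φ=15
RL: stance ticks = 12; W→S at t=9 → φ=7
RR: stance ticks = 12; W→S at t=12 → φ=4

duty=12 offsets: FL=6 FR=15 RL=7 RR=4


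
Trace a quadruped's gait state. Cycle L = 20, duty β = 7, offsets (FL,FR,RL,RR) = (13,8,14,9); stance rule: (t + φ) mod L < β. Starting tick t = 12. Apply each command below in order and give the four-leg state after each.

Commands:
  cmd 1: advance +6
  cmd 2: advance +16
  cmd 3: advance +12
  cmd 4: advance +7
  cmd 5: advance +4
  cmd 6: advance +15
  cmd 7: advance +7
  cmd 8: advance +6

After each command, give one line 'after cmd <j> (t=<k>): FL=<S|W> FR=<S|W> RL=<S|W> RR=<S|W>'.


after cmd 1 (t=18): FL=W FR=S RL=W RR=W
after cmd 2 (t=34): FL=W FR=S RL=W RR=S
after cmd 3 (t=46): FL=W FR=W RL=S RR=W
after cmd 4 (t=53): FL=S FR=S RL=W RR=S
after cmd 5 (t=57): FL=W FR=S RL=W RR=S
after cmd 6 (t=72): FL=S FR=S RL=S RR=S
after cmd 7 (t=79): FL=W FR=W RL=W RR=W
after cmd 8 (t=85): FL=W FR=W RL=W RR=W

start t=12: FL=S FR=S RL=S RR=S
cmd 1: advance +6 → t=18, phase=(11,6,12,7) → FL=W FR=S RL=W RR=W
cmd 2: advance +16 → t=34, phase=(7,2,8,3) → FL=W FR=S RL=W RR=S
cmd 3: advance +12 → t=46, phase=(19,14,0,15) → FL=W FR=W RL=S RR=W
cmd 4: advance +7 → t=53, phase=(6,1,7,2) → FL=S FR=S RL=W RR=S
cmd 5: advance +4 → t=57, phase=(10,5,11,6) → FL=W FR=S RL=W RR=S
cmd 6: advance +15 → t=72, phase=(5,0,6,1) → FL=S FR=S RL=S RR=S
cmd 7: advance +7 → t=79, phase=(12,7,13,8) → FL=W FR=W RL=W RR=W
cmd 8: advance +6 → t=85, phase=(18,13,19,14) → FL=W FR=W RL=W RR=W


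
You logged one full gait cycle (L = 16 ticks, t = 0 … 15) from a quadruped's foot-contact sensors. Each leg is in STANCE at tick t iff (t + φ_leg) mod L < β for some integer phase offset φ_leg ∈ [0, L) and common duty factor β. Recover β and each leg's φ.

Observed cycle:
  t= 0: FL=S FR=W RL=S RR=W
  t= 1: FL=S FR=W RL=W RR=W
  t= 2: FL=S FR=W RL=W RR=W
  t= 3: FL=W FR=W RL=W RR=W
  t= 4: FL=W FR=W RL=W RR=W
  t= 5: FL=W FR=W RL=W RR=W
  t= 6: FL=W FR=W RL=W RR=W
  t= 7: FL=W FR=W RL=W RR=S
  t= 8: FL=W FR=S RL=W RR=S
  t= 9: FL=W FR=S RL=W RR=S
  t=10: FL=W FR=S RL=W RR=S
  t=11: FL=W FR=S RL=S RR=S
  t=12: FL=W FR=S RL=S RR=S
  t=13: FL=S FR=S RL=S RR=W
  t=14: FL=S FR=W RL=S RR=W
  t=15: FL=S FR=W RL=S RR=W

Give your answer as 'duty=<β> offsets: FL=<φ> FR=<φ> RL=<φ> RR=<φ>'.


duty β = stance ticks per leg = 6
FL: stance ticks = 6; W→S at t=13 → φ=3
FR: stance ticks = 6; W→S at t=8 → φ=8
RL: stance ticks = 6; W→S at t=11 → φ=5
RR: stance ticks = 6; W→S at t=7 → φ=9

duty=6 offsets: FL=3 FR=8 RL=5 RR=9


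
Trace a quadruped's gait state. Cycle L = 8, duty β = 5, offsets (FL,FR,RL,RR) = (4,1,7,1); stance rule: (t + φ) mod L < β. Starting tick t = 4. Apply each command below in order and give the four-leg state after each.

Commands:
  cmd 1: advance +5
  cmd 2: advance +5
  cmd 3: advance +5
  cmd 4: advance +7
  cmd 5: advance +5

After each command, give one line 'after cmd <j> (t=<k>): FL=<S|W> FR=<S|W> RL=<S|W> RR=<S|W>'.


start t=4: FL=S FR=W RL=S RR=W
cmd 1: advance +5 → t=9, phase=(5,2,0,2) → FL=W FR=S RL=S RR=S
cmd 2: advance +5 → t=14, phase=(2,7,5,7) → FL=S FR=W RL=W RR=W
cmd 3: advance +5 → t=19, phase=(7,4,2,4) → FL=W FR=S RL=S RR=S
cmd 4: advance +7 → t=26, phase=(6,3,1,3) → FL=W FR=S RL=S RR=S
cmd 5: advance +5 → t=31, phase=(3,0,6,0) → FL=S FR=S RL=W RR=S

after cmd 1 (t=9): FL=W FR=S RL=S RR=S
after cmd 2 (t=14): FL=S FR=W RL=W RR=W
after cmd 3 (t=19): FL=W FR=S RL=S RR=S
after cmd 4 (t=26): FL=W FR=S RL=S RR=S
after cmd 5 (t=31): FL=S FR=S RL=W RR=S


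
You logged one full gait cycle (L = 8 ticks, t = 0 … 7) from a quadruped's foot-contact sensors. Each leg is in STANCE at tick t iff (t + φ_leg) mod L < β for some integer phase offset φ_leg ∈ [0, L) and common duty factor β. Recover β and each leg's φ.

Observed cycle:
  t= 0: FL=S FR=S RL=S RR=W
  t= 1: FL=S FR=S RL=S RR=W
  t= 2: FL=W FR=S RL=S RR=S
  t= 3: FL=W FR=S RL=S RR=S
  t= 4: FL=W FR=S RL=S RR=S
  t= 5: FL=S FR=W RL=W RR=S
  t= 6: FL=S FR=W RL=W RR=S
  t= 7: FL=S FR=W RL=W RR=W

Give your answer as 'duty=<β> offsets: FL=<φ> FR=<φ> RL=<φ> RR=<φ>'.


duty=5 offsets: FL=3 FR=0 RL=0 RR=6

duty β = stance ticks per leg = 5
FL: stance ticks = 5; W→S at t=5 → φ=3
FR: stance ticks = 5; W→S at t=0 → φ=0
RL: stance ticks = 5; W→S at t=0 → φ=0
RR: stance ticks = 5; W→S at t=2 → φ=6


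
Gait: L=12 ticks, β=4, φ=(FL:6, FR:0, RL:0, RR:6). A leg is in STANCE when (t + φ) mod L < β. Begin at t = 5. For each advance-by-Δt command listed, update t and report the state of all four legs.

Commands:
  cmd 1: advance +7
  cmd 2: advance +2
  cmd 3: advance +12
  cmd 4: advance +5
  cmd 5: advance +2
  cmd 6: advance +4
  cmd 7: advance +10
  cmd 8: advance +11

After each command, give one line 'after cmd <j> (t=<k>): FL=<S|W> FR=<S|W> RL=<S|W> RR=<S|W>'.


after cmd 1 (t=12): FL=W FR=S RL=S RR=W
after cmd 2 (t=14): FL=W FR=S RL=S RR=W
after cmd 3 (t=26): FL=W FR=S RL=S RR=W
after cmd 4 (t=31): FL=S FR=W RL=W RR=S
after cmd 5 (t=33): FL=S FR=W RL=W RR=S
after cmd 6 (t=37): FL=W FR=S RL=S RR=W
after cmd 7 (t=47): FL=W FR=W RL=W RR=W
after cmd 8 (t=58): FL=W FR=W RL=W RR=W

start t=5: FL=W FR=W RL=W RR=W
cmd 1: advance +7 → t=12, phase=(6,0,0,6) → FL=W FR=S RL=S RR=W
cmd 2: advance +2 → t=14, phase=(8,2,2,8) → FL=W FR=S RL=S RR=W
cmd 3: advance +12 → t=26, phase=(8,2,2,8) → FL=W FR=S RL=S RR=W
cmd 4: advance +5 → t=31, phase=(1,7,7,1) → FL=S FR=W RL=W RR=S
cmd 5: advance +2 → t=33, phase=(3,9,9,3) → FL=S FR=W RL=W RR=S
cmd 6: advance +4 → t=37, phase=(7,1,1,7) → FL=W FR=S RL=S RR=W
cmd 7: advance +10 → t=47, phase=(5,11,11,5) → FL=W FR=W RL=W RR=W
cmd 8: advance +11 → t=58, phase=(4,10,10,4) → FL=W FR=W RL=W RR=W


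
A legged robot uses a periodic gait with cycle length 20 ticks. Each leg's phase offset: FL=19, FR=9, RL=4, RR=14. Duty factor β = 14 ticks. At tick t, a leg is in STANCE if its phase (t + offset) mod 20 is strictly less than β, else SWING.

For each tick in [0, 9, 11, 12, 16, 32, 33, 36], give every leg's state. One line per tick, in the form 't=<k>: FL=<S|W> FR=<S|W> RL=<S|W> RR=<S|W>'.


t=0: FL=W FR=S RL=S RR=W
t=9: FL=S FR=W RL=S RR=S
t=11: FL=S FR=S RL=W RR=S
t=12: FL=S FR=S RL=W RR=S
t=16: FL=W FR=S RL=S RR=S
t=32: FL=S FR=S RL=W RR=S
t=33: FL=S FR=S RL=W RR=S
t=36: FL=W FR=S RL=S RR=S

t=0: phase=(19,9,4,14) vs β=14 → FL=W FR=S RL=S RR=W
t=9: phase=(8,18,13,3) vs β=14 → FL=S FR=W RL=S RR=S
t=11: phase=(10,0,15,5) vs β=14 → FL=S FR=S RL=W RR=S
t=12: phase=(11,1,16,6) vs β=14 → FL=S FR=S RL=W RR=S
t=16: phase=(15,5,0,10) vs β=14 → FL=W FR=S RL=S RR=S
t=32: phase=(11,1,16,6) vs β=14 → FL=S FR=S RL=W RR=S
t=33: phase=(12,2,17,7) vs β=14 → FL=S FR=S RL=W RR=S
t=36: phase=(15,5,0,10) vs β=14 → FL=W FR=S RL=S RR=S


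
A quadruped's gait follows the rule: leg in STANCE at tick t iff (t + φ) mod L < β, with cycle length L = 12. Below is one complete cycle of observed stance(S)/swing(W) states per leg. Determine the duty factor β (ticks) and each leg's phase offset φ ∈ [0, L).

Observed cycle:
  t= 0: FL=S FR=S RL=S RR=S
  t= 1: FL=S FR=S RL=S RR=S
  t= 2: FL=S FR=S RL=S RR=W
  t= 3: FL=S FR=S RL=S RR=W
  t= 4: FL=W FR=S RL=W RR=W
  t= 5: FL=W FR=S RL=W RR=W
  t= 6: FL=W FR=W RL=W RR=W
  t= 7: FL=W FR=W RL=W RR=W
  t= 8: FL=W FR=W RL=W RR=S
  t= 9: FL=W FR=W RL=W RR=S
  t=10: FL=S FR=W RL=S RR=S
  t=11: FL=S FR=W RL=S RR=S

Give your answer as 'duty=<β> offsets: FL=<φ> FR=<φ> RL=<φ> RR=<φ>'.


duty=6 offsets: FL=2 FR=0 RL=2 RR=4

duty β = stance ticks per leg = 6
FL: stance ticks = 6; W→S at t=10 → φ=2
FR: stance ticks = 6; W→S at t=0 → φ=0
RL: stance ticks = 6; W→S at t=10 → φ=2
RR: stance ticks = 6; W→S at t=8 → φ=4


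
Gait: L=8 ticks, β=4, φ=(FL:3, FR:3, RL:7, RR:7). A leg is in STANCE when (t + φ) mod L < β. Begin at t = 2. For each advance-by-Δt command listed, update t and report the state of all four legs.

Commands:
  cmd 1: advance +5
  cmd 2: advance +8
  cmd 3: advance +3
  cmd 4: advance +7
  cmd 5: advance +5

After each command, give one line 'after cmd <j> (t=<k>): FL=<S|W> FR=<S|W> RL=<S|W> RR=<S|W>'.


start t=2: FL=W FR=W RL=S RR=S
cmd 1: advance +5 → t=7, phase=(2,2,6,6) → FL=S FR=S RL=W RR=W
cmd 2: advance +8 → t=15, phase=(2,2,6,6) → FL=S FR=S RL=W RR=W
cmd 3: advance +3 → t=18, phase=(5,5,1,1) → FL=W FR=W RL=S RR=S
cmd 4: advance +7 → t=25, phase=(4,4,0,0) → FL=W FR=W RL=S RR=S
cmd 5: advance +5 → t=30, phase=(1,1,5,5) → FL=S FR=S RL=W RR=W

after cmd 1 (t=7): FL=S FR=S RL=W RR=W
after cmd 2 (t=15): FL=S FR=S RL=W RR=W
after cmd 3 (t=18): FL=W FR=W RL=S RR=S
after cmd 4 (t=25): FL=W FR=W RL=S RR=S
after cmd 5 (t=30): FL=S FR=S RL=W RR=W


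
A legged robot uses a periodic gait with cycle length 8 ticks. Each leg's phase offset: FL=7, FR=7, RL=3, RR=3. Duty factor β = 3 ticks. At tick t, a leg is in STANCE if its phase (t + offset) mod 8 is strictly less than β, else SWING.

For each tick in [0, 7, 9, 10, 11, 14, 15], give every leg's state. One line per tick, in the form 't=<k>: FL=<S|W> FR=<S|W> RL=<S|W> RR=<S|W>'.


t=0: phase=(7,7,3,3) vs β=3 → FL=W FR=W RL=W RR=W
t=7: phase=(6,6,2,2) vs β=3 → FL=W FR=W RL=S RR=S
t=9: phase=(0,0,4,4) vs β=3 → FL=S FR=S RL=W RR=W
t=10: phase=(1,1,5,5) vs β=3 → FL=S FR=S RL=W RR=W
t=11: phase=(2,2,6,6) vs β=3 → FL=S FR=S RL=W RR=W
t=14: phase=(5,5,1,1) vs β=3 → FL=W FR=W RL=S RR=S
t=15: phase=(6,6,2,2) vs β=3 → FL=W FR=W RL=S RR=S

t=0: FL=W FR=W RL=W RR=W
t=7: FL=W FR=W RL=S RR=S
t=9: FL=S FR=S RL=W RR=W
t=10: FL=S FR=S RL=W RR=W
t=11: FL=S FR=S RL=W RR=W
t=14: FL=W FR=W RL=S RR=S
t=15: FL=W FR=W RL=S RR=S


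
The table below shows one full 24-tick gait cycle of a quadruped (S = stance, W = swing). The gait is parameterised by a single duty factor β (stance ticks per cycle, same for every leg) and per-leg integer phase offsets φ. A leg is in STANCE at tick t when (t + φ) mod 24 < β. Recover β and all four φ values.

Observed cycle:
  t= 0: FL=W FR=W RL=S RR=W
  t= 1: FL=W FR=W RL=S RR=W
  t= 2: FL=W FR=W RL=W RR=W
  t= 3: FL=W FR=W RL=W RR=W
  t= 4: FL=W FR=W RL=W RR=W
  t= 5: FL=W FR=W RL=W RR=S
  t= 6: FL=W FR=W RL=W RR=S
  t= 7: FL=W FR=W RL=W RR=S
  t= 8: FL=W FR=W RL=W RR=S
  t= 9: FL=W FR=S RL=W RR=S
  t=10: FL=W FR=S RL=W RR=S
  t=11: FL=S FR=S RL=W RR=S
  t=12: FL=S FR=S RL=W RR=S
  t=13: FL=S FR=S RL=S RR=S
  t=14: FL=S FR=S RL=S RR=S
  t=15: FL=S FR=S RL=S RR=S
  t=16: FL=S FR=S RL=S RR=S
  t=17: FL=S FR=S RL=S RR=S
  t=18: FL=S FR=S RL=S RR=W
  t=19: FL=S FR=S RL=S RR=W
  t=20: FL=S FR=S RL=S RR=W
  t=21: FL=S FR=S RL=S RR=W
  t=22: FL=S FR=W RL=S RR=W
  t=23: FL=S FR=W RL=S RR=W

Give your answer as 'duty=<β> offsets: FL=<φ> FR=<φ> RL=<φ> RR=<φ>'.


duty β = stance ticks per leg = 13
FL: stance ticks = 13; W→S at t=11 → φ=13
FR: stance ticks = 13; W→S at t=9 → φ=15
RL: stance ticks = 13; W→S at t=13 → φ=11
RR: stance ticks = 13; W→S at t=5 → φ=19

duty=13 offsets: FL=13 FR=15 RL=11 RR=19


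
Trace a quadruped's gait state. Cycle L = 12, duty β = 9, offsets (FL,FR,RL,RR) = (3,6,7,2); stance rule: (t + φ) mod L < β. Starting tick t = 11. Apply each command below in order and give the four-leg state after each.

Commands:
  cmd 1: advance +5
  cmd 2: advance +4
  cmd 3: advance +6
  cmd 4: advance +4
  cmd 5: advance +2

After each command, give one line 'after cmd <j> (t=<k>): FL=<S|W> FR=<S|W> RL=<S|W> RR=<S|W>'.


start t=11: FL=S FR=S RL=S RR=S
cmd 1: advance +5 → t=16, phase=(7,10,11,6) → FL=S FR=W RL=W RR=S
cmd 2: advance +4 → t=20, phase=(11,2,3,10) → FL=W FR=S RL=S RR=W
cmd 3: advance +6 → t=26, phase=(5,8,9,4) → FL=S FR=S RL=W RR=S
cmd 4: advance +4 → t=30, phase=(9,0,1,8) → FL=W FR=S RL=S RR=S
cmd 5: advance +2 → t=32, phase=(11,2,3,10) → FL=W FR=S RL=S RR=W

after cmd 1 (t=16): FL=S FR=W RL=W RR=S
after cmd 2 (t=20): FL=W FR=S RL=S RR=W
after cmd 3 (t=26): FL=S FR=S RL=W RR=S
after cmd 4 (t=30): FL=W FR=S RL=S RR=S
after cmd 5 (t=32): FL=W FR=S RL=S RR=W


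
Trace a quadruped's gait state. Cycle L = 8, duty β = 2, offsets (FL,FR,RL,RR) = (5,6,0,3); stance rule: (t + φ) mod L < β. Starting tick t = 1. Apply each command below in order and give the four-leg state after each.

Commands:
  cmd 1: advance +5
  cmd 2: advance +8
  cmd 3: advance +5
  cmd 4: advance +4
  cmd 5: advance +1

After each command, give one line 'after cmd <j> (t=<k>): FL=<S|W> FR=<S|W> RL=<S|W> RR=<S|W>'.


start t=1: FL=W FR=W RL=S RR=W
cmd 1: advance +5 → t=6, phase=(3,4,6,1) → FL=W FR=W RL=W RR=S
cmd 2: advance +8 → t=14, phase=(3,4,6,1) → FL=W FR=W RL=W RR=S
cmd 3: advance +5 → t=19, phase=(0,1,3,6) → FL=S FR=S RL=W RR=W
cmd 4: advance +4 → t=23, phase=(4,5,7,2) → FL=W FR=W RL=W RR=W
cmd 5: advance +1 → t=24, phase=(5,6,0,3) → FL=W FR=W RL=S RR=W

after cmd 1 (t=6): FL=W FR=W RL=W RR=S
after cmd 2 (t=14): FL=W FR=W RL=W RR=S
after cmd 3 (t=19): FL=S FR=S RL=W RR=W
after cmd 4 (t=23): FL=W FR=W RL=W RR=W
after cmd 5 (t=24): FL=W FR=W RL=S RR=W


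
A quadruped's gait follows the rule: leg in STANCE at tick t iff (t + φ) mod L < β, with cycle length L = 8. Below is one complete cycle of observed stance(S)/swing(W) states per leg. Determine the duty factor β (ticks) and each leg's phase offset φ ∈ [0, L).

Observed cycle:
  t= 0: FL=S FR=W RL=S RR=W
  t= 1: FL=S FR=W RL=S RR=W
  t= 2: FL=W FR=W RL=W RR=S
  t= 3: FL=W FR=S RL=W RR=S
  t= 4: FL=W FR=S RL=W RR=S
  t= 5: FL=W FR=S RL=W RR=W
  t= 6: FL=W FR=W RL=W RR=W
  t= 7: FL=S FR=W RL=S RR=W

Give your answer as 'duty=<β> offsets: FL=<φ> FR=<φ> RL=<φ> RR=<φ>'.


duty β = stance ticks per leg = 3
FL: stance ticks = 3; W→S at t=7 → φ=1
FR: stance ticks = 3; W→S at t=3 → φ=5
RL: stance ticks = 3; W→S at t=7 → φ=1
RR: stance ticks = 3; W→S at t=2 → φ=6

duty=3 offsets: FL=1 FR=5 RL=1 RR=6


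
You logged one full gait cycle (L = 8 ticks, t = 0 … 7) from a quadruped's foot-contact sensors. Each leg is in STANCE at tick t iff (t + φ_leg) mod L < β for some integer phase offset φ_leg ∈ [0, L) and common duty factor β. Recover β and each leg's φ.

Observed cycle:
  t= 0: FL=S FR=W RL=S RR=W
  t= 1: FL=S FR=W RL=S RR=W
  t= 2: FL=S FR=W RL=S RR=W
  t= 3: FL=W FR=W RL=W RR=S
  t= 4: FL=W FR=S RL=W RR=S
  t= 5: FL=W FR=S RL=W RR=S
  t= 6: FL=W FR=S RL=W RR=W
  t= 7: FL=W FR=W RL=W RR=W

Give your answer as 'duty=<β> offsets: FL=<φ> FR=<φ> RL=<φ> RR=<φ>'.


duty β = stance ticks per leg = 3
FL: stance ticks = 3; W→S at t=0 → φ=0
FR: stance ticks = 3; W→S at t=4 → φ=4
RL: stance ticks = 3; W→S at t=0 → φ=0
RR: stance ticks = 3; W→S at t=3 → φ=5

duty=3 offsets: FL=0 FR=4 RL=0 RR=5


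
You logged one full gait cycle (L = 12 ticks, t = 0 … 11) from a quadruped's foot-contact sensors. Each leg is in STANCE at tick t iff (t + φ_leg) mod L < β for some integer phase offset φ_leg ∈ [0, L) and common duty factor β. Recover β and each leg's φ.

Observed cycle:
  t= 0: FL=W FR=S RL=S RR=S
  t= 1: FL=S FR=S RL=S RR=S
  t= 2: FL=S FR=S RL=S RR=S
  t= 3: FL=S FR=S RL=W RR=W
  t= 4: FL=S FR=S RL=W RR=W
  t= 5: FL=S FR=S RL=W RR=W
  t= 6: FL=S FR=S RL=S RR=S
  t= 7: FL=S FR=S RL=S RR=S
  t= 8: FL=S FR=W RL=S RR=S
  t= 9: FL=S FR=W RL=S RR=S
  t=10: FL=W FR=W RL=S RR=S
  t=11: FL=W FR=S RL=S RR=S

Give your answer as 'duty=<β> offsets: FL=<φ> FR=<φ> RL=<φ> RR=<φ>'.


duty=9 offsets: FL=11 FR=1 RL=6 RR=6

duty β = stance ticks per leg = 9
FL: stance ticks = 9; W→S at t=1 → φ=11
FR: stance ticks = 9; W→S at t=11 → φ=1
RL: stance ticks = 9; W→S at t=6 → φ=6
RR: stance ticks = 9; W→S at t=6 → φ=6


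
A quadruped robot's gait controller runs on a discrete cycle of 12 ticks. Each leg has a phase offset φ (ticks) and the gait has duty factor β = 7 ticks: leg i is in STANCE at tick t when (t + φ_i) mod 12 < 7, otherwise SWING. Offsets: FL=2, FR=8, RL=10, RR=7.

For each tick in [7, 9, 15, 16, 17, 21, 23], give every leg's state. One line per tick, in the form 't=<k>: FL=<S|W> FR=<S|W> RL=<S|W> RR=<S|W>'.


t=7: phase=(9,3,5,2) vs β=7 → FL=W FR=S RL=S RR=S
t=9: phase=(11,5,7,4) vs β=7 → FL=W FR=S RL=W RR=S
t=15: phase=(5,11,1,10) vs β=7 → FL=S FR=W RL=S RR=W
t=16: phase=(6,0,2,11) vs β=7 → FL=S FR=S RL=S RR=W
t=17: phase=(7,1,3,0) vs β=7 → FL=W FR=S RL=S RR=S
t=21: phase=(11,5,7,4) vs β=7 → FL=W FR=S RL=W RR=S
t=23: phase=(1,7,9,6) vs β=7 → FL=S FR=W RL=W RR=S

t=7: FL=W FR=S RL=S RR=S
t=9: FL=W FR=S RL=W RR=S
t=15: FL=S FR=W RL=S RR=W
t=16: FL=S FR=S RL=S RR=W
t=17: FL=W FR=S RL=S RR=S
t=21: FL=W FR=S RL=W RR=S
t=23: FL=S FR=W RL=W RR=S


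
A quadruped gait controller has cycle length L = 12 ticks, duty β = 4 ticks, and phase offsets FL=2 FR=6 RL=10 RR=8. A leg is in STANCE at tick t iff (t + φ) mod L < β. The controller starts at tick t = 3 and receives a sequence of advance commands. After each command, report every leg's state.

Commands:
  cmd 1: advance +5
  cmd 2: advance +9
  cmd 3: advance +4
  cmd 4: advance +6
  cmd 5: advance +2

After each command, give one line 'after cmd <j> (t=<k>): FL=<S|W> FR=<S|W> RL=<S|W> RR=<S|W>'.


after cmd 1 (t=8): FL=W FR=S RL=W RR=W
after cmd 2 (t=17): FL=W FR=W RL=S RR=S
after cmd 3 (t=21): FL=W FR=S RL=W RR=W
after cmd 4 (t=27): FL=W FR=W RL=S RR=W
after cmd 5 (t=29): FL=W FR=W RL=S RR=S

start t=3: FL=W FR=W RL=S RR=W
cmd 1: advance +5 → t=8, phase=(10,2,6,4) → FL=W FR=S RL=W RR=W
cmd 2: advance +9 → t=17, phase=(7,11,3,1) → FL=W FR=W RL=S RR=S
cmd 3: advance +4 → t=21, phase=(11,3,7,5) → FL=W FR=S RL=W RR=W
cmd 4: advance +6 → t=27, phase=(5,9,1,11) → FL=W FR=W RL=S RR=W
cmd 5: advance +2 → t=29, phase=(7,11,3,1) → FL=W FR=W RL=S RR=S


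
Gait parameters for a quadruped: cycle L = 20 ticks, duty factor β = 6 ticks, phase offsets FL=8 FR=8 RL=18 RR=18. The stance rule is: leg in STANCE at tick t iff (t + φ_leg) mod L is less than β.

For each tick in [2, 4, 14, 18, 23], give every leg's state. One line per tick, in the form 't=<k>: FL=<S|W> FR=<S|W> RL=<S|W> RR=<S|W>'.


t=2: phase=(10,10,0,0) vs β=6 → FL=W FR=W RL=S RR=S
t=4: phase=(12,12,2,2) vs β=6 → FL=W FR=W RL=S RR=S
t=14: phase=(2,2,12,12) vs β=6 → FL=S FR=S RL=W RR=W
t=18: phase=(6,6,16,16) vs β=6 → FL=W FR=W RL=W RR=W
t=23: phase=(11,11,1,1) vs β=6 → FL=W FR=W RL=S RR=S

t=2: FL=W FR=W RL=S RR=S
t=4: FL=W FR=W RL=S RR=S
t=14: FL=S FR=S RL=W RR=W
t=18: FL=W FR=W RL=W RR=W
t=23: FL=W FR=W RL=S RR=S


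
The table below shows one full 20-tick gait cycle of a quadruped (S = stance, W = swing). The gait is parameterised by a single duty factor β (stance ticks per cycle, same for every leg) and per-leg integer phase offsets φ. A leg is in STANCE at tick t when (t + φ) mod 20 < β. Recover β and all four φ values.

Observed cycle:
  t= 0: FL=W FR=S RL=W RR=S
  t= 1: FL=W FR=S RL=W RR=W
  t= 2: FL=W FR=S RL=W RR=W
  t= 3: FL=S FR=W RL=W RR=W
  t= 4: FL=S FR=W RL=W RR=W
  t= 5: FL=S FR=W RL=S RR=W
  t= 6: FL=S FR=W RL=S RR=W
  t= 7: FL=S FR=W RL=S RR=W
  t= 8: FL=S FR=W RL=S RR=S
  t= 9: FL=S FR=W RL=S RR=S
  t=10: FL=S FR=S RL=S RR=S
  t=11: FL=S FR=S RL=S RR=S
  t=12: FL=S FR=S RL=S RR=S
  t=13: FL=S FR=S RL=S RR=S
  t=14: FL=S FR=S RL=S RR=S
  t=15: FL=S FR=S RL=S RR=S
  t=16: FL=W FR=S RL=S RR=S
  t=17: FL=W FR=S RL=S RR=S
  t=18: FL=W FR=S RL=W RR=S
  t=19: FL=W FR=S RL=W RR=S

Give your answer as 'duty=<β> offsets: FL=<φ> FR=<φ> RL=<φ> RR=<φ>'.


duty=13 offsets: FL=17 FR=10 RL=15 RR=12

duty β = stance ticks per leg = 13
FL: stance ticks = 13; W→S at t=3 → φ=17
FR: stance ticks = 13; W→S at t=10 → φ=10
RL: stance ticks = 13; W→S at t=5 → φ=15
RR: stance ticks = 13; W→S at t=8 → φ=12


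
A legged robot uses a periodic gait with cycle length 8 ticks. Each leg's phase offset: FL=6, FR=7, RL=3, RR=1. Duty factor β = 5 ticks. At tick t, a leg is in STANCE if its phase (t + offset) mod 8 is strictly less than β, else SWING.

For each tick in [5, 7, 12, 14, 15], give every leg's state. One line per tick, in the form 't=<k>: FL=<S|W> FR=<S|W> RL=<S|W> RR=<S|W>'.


t=5: FL=S FR=S RL=S RR=W
t=7: FL=W FR=W RL=S RR=S
t=12: FL=S FR=S RL=W RR=W
t=14: FL=S FR=W RL=S RR=W
t=15: FL=W FR=W RL=S RR=S

t=5: phase=(3,4,0,6) vs β=5 → FL=S FR=S RL=S RR=W
t=7: phase=(5,6,2,0) vs β=5 → FL=W FR=W RL=S RR=S
t=12: phase=(2,3,7,5) vs β=5 → FL=S FR=S RL=W RR=W
t=14: phase=(4,5,1,7) vs β=5 → FL=S FR=W RL=S RR=W
t=15: phase=(5,6,2,0) vs β=5 → FL=W FR=W RL=S RR=S


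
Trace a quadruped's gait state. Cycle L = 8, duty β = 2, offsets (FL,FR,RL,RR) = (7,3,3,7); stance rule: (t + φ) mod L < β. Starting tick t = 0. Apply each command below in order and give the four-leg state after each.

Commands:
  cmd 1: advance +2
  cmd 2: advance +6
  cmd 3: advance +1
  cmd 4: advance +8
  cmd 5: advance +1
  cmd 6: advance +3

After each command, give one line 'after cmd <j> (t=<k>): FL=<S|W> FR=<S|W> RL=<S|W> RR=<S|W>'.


after cmd 1 (t=2): FL=S FR=W RL=W RR=S
after cmd 2 (t=8): FL=W FR=W RL=W RR=W
after cmd 3 (t=9): FL=S FR=W RL=W RR=S
after cmd 4 (t=17): FL=S FR=W RL=W RR=S
after cmd 5 (t=18): FL=S FR=W RL=W RR=S
after cmd 6 (t=21): FL=W FR=S RL=S RR=W

start t=0: FL=W FR=W RL=W RR=W
cmd 1: advance +2 → t=2, phase=(1,5,5,1) → FL=S FR=W RL=W RR=S
cmd 2: advance +6 → t=8, phase=(7,3,3,7) → FL=W FR=W RL=W RR=W
cmd 3: advance +1 → t=9, phase=(0,4,4,0) → FL=S FR=W RL=W RR=S
cmd 4: advance +8 → t=17, phase=(0,4,4,0) → FL=S FR=W RL=W RR=S
cmd 5: advance +1 → t=18, phase=(1,5,5,1) → FL=S FR=W RL=W RR=S
cmd 6: advance +3 → t=21, phase=(4,0,0,4) → FL=W FR=S RL=S RR=W


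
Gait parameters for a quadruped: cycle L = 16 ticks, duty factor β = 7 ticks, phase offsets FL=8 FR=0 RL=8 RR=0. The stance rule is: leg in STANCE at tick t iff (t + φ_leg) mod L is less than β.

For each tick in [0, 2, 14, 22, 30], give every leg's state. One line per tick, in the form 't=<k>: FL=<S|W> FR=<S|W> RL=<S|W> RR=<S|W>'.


t=0: phase=(8,0,8,0) vs β=7 → FL=W FR=S RL=W RR=S
t=2: phase=(10,2,10,2) vs β=7 → FL=W FR=S RL=W RR=S
t=14: phase=(6,14,6,14) vs β=7 → FL=S FR=W RL=S RR=W
t=22: phase=(14,6,14,6) vs β=7 → FL=W FR=S RL=W RR=S
t=30: phase=(6,14,6,14) vs β=7 → FL=S FR=W RL=S RR=W

t=0: FL=W FR=S RL=W RR=S
t=2: FL=W FR=S RL=W RR=S
t=14: FL=S FR=W RL=S RR=W
t=22: FL=W FR=S RL=W RR=S
t=30: FL=S FR=W RL=S RR=W


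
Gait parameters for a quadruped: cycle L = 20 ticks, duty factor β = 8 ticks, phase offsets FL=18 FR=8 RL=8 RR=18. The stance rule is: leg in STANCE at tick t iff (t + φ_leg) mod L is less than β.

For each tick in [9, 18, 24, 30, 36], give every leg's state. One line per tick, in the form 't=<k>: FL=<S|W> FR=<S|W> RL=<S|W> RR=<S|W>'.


t=9: phase=(7,17,17,7) vs β=8 → FL=S FR=W RL=W RR=S
t=18: phase=(16,6,6,16) vs β=8 → FL=W FR=S RL=S RR=W
t=24: phase=(2,12,12,2) vs β=8 → FL=S FR=W RL=W RR=S
t=30: phase=(8,18,18,8) vs β=8 → FL=W FR=W RL=W RR=W
t=36: phase=(14,4,4,14) vs β=8 → FL=W FR=S RL=S RR=W

t=9: FL=S FR=W RL=W RR=S
t=18: FL=W FR=S RL=S RR=W
t=24: FL=S FR=W RL=W RR=S
t=30: FL=W FR=W RL=W RR=W
t=36: FL=W FR=S RL=S RR=W


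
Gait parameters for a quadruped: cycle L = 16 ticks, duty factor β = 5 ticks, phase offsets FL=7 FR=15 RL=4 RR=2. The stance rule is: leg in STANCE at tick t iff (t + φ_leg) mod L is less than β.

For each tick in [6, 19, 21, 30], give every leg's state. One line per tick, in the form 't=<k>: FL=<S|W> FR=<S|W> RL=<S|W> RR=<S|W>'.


t=6: phase=(13,5,10,8) vs β=5 → FL=W FR=W RL=W RR=W
t=19: phase=(10,2,7,5) vs β=5 → FL=W FR=S RL=W RR=W
t=21: phase=(12,4,9,7) vs β=5 → FL=W FR=S RL=W RR=W
t=30: phase=(5,13,2,0) vs β=5 → FL=W FR=W RL=S RR=S

t=6: FL=W FR=W RL=W RR=W
t=19: FL=W FR=S RL=W RR=W
t=21: FL=W FR=S RL=W RR=W
t=30: FL=W FR=W RL=S RR=S


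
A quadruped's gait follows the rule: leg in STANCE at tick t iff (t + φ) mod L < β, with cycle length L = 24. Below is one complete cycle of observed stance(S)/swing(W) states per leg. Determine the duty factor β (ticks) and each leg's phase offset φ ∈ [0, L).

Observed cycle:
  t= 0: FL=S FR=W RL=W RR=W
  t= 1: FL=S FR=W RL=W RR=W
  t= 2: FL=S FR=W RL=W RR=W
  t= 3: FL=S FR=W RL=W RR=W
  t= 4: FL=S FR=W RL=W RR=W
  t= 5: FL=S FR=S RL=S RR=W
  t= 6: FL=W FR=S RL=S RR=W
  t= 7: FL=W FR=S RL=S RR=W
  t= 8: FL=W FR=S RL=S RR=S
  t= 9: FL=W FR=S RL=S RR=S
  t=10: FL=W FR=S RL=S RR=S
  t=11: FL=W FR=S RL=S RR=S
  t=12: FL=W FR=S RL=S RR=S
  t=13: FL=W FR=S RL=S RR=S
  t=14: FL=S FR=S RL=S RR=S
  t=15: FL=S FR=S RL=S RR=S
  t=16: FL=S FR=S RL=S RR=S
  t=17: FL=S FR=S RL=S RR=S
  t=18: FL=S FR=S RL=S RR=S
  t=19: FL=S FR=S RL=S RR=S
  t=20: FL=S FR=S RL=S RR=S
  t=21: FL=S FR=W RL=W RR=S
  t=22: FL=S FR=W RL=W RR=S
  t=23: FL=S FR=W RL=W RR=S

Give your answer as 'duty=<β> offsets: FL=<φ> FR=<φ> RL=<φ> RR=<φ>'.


duty β = stance ticks per leg = 16
FL: stance ticks = 16; W→S at t=14 → φ=10
FR: stance ticks = 16; W→S at t=5 → φ=19
RL: stance ticks = 16; W→S at t=5 → φ=19
RR: stance ticks = 16; W→S at t=8 → φ=16

duty=16 offsets: FL=10 FR=19 RL=19 RR=16


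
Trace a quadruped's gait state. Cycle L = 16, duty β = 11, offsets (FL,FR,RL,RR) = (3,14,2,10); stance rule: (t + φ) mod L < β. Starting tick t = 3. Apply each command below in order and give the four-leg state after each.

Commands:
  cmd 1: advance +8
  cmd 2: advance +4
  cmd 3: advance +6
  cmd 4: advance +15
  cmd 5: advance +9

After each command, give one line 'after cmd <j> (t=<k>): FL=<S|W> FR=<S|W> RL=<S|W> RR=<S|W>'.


start t=3: FL=S FR=S RL=S RR=W
cmd 1: advance +8 → t=11, phase=(14,9,13,5) → FL=W FR=S RL=W RR=S
cmd 2: advance +4 → t=15, phase=(2,13,1,9) → FL=S FR=W RL=S RR=S
cmd 3: advance +6 → t=21, phase=(8,3,7,15) → FL=S FR=S RL=S RR=W
cmd 4: advance +15 → t=36, phase=(7,2,6,14) → FL=S FR=S RL=S RR=W
cmd 5: advance +9 → t=45, phase=(0,11,15,7) → FL=S FR=W RL=W RR=S

after cmd 1 (t=11): FL=W FR=S RL=W RR=S
after cmd 2 (t=15): FL=S FR=W RL=S RR=S
after cmd 3 (t=21): FL=S FR=S RL=S RR=W
after cmd 4 (t=36): FL=S FR=S RL=S RR=W
after cmd 5 (t=45): FL=S FR=W RL=W RR=S


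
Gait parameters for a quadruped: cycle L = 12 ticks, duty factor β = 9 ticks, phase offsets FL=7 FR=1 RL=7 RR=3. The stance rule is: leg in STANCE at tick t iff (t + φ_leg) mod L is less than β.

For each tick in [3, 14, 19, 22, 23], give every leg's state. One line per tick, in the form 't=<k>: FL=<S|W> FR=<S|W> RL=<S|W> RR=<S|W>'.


t=3: FL=W FR=S RL=W RR=S
t=14: FL=W FR=S RL=W RR=S
t=19: FL=S FR=S RL=S RR=W
t=22: FL=S FR=W RL=S RR=S
t=23: FL=S FR=S RL=S RR=S

t=3: phase=(10,4,10,6) vs β=9 → FL=W FR=S RL=W RR=S
t=14: phase=(9,3,9,5) vs β=9 → FL=W FR=S RL=W RR=S
t=19: phase=(2,8,2,10) vs β=9 → FL=S FR=S RL=S RR=W
t=22: phase=(5,11,5,1) vs β=9 → FL=S FR=W RL=S RR=S
t=23: phase=(6,0,6,2) vs β=9 → FL=S FR=S RL=S RR=S


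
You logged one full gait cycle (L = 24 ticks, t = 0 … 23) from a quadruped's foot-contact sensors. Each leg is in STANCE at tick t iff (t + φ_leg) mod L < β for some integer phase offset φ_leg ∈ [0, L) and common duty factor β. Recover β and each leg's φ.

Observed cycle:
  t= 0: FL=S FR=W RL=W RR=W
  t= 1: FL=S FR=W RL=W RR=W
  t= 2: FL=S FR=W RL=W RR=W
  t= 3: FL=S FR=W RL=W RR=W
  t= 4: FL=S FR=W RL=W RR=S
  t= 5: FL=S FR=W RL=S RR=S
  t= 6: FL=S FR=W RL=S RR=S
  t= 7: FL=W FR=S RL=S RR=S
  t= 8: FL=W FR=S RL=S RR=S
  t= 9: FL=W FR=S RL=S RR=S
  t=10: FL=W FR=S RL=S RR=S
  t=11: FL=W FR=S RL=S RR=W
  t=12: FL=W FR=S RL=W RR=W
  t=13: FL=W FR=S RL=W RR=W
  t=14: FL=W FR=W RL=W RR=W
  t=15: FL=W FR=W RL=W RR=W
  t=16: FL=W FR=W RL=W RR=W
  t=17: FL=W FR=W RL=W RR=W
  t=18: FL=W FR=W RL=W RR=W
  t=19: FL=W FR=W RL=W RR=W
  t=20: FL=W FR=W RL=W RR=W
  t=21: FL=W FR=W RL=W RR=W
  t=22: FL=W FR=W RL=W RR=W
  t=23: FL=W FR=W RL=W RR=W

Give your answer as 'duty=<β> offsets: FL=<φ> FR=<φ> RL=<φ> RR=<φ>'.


duty=7 offsets: FL=0 FR=17 RL=19 RR=20

duty β = stance ticks per leg = 7
FL: stance ticks = 7; W→S at t=0 → φ=0
FR: stance ticks = 7; W→S at t=7 → φ=17
RL: stance ticks = 7; W→S at t=5 → φ=19
RR: stance ticks = 7; W→S at t=4 → φ=20


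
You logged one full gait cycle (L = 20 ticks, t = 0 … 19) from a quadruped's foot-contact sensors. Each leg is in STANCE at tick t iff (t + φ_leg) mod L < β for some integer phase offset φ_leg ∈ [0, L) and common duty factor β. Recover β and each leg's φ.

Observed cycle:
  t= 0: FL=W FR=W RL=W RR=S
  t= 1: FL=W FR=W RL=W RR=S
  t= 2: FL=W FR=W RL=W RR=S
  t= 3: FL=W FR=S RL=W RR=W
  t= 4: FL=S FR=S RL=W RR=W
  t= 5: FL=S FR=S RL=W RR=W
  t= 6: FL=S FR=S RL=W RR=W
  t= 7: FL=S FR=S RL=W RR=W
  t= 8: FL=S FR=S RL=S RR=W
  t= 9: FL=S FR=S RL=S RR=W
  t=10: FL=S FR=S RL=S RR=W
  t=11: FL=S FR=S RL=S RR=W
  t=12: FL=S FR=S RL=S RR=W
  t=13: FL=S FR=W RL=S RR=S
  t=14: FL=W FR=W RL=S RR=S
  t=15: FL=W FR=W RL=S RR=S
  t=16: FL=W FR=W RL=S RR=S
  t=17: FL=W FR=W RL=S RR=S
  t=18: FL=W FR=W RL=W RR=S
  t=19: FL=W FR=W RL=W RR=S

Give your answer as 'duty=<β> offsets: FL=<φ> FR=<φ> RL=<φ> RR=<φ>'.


duty=10 offsets: FL=16 FR=17 RL=12 RR=7

duty β = stance ticks per leg = 10
FL: stance ticks = 10; W→S at t=4 → φ=16
FR: stance ticks = 10; W→S at t=3 → φ=17
RL: stance ticks = 10; W→S at t=8 → φ=12
RR: stance ticks = 10; W→S at t=13 → φ=7


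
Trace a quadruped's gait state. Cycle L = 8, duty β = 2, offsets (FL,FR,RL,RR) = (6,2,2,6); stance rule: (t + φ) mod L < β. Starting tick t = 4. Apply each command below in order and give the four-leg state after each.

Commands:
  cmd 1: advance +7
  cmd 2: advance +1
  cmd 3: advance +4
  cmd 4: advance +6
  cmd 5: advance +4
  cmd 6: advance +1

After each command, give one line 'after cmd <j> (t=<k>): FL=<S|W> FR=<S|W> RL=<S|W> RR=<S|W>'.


start t=4: FL=W FR=W RL=W RR=W
cmd 1: advance +7 → t=11, phase=(1,5,5,1) → FL=S FR=W RL=W RR=S
cmd 2: advance +1 → t=12, phase=(2,6,6,2) → FL=W FR=W RL=W RR=W
cmd 3: advance +4 → t=16, phase=(6,2,2,6) → FL=W FR=W RL=W RR=W
cmd 4: advance +6 → t=22, phase=(4,0,0,4) → FL=W FR=S RL=S RR=W
cmd 5: advance +4 → t=26, phase=(0,4,4,0) → FL=S FR=W RL=W RR=S
cmd 6: advance +1 → t=27, phase=(1,5,5,1) → FL=S FR=W RL=W RR=S

after cmd 1 (t=11): FL=S FR=W RL=W RR=S
after cmd 2 (t=12): FL=W FR=W RL=W RR=W
after cmd 3 (t=16): FL=W FR=W RL=W RR=W
after cmd 4 (t=22): FL=W FR=S RL=S RR=W
after cmd 5 (t=26): FL=S FR=W RL=W RR=S
after cmd 6 (t=27): FL=S FR=W RL=W RR=S


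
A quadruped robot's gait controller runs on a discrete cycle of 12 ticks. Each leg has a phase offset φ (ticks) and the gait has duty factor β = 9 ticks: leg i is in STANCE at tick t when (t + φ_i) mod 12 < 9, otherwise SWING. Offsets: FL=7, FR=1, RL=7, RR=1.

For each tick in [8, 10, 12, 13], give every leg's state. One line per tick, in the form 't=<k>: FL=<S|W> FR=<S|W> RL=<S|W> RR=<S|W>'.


t=8: FL=S FR=W RL=S RR=W
t=10: FL=S FR=W RL=S RR=W
t=12: FL=S FR=S RL=S RR=S
t=13: FL=S FR=S RL=S RR=S

t=8: phase=(3,9,3,9) vs β=9 → FL=S FR=W RL=S RR=W
t=10: phase=(5,11,5,11) vs β=9 → FL=S FR=W RL=S RR=W
t=12: phase=(7,1,7,1) vs β=9 → FL=S FR=S RL=S RR=S
t=13: phase=(8,2,8,2) vs β=9 → FL=S FR=S RL=S RR=S


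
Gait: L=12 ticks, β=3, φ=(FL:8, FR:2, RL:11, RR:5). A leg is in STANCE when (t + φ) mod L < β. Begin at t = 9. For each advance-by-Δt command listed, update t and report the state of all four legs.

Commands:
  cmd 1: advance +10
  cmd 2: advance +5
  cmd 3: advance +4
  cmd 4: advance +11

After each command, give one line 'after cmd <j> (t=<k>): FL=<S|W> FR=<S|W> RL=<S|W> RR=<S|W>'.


after cmd 1 (t=19): FL=W FR=W RL=W RR=S
after cmd 2 (t=24): FL=W FR=S RL=W RR=W
after cmd 3 (t=28): FL=S FR=W RL=W RR=W
after cmd 4 (t=39): FL=W FR=W RL=S RR=W

start t=9: FL=W FR=W RL=W RR=S
cmd 1: advance +10 → t=19, phase=(3,9,6,0) → FL=W FR=W RL=W RR=S
cmd 2: advance +5 → t=24, phase=(8,2,11,5) → FL=W FR=S RL=W RR=W
cmd 3: advance +4 → t=28, phase=(0,6,3,9) → FL=S FR=W RL=W RR=W
cmd 4: advance +11 → t=39, phase=(11,5,2,8) → FL=W FR=W RL=S RR=W


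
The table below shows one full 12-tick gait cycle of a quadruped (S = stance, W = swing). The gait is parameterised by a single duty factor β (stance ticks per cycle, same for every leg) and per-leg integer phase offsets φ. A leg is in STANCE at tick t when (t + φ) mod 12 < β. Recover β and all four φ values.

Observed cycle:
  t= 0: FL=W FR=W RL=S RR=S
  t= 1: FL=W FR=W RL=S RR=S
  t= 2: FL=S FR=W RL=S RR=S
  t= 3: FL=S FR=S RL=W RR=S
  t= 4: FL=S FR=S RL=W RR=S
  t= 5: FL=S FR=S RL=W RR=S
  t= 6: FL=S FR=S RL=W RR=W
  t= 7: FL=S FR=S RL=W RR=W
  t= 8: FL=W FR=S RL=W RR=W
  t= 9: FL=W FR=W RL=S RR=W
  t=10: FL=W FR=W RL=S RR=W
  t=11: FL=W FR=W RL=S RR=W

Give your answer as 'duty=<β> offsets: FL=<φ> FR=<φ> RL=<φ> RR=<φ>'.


duty β = stance ticks per leg = 6
FL: stance ticks = 6; W→S at t=2 → φ=10
FR: stance ticks = 6; W→S at t=3 → φ=9
RL: stance ticks = 6; W→S at t=9 → φ=3
RR: stance ticks = 6; W→S at t=0 → φ=0

duty=6 offsets: FL=10 FR=9 RL=3 RR=0


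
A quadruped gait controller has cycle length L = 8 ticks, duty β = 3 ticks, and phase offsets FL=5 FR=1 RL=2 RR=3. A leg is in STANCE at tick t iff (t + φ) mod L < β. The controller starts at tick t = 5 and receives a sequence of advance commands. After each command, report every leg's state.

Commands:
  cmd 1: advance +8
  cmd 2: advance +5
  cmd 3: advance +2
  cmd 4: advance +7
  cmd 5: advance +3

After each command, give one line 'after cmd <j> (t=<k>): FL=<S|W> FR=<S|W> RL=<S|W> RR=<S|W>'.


after cmd 1 (t=13): FL=S FR=W RL=W RR=S
after cmd 2 (t=18): FL=W FR=W RL=W RR=W
after cmd 3 (t=20): FL=S FR=W RL=W RR=W
after cmd 4 (t=27): FL=S FR=W RL=W RR=W
after cmd 5 (t=30): FL=W FR=W RL=S RR=S

start t=5: FL=S FR=W RL=W RR=S
cmd 1: advance +8 → t=13, phase=(2,6,7,0) → FL=S FR=W RL=W RR=S
cmd 2: advance +5 → t=18, phase=(7,3,4,5) → FL=W FR=W RL=W RR=W
cmd 3: advance +2 → t=20, phase=(1,5,6,7) → FL=S FR=W RL=W RR=W
cmd 4: advance +7 → t=27, phase=(0,4,5,6) → FL=S FR=W RL=W RR=W
cmd 5: advance +3 → t=30, phase=(3,7,0,1) → FL=W FR=W RL=S RR=S
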